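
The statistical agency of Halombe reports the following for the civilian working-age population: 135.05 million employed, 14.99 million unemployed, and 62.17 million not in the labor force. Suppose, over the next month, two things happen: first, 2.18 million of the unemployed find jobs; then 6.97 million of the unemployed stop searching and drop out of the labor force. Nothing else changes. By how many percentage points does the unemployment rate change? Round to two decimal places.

Initially, labor force = 135.05 + 14.99 = 150.04 million, so u = 14.99/150.04 = 9.99%.
After the first change, unemployed falls and employed rises by 2.18; labor force unchanged → E = 137.23, U = 12.81, labor force = 150.04 million.
After the second change, unemployed and labor force both fall by 6.97 → E = 137.23, U = 5.84, labor force = 143.07 million.
New unemployment rate = 5.84 / 143.07 = 4.08%.
Change = 4.08% − 9.99% = −5.91 percentage points.

The unemployment rate changes by −5.91 percentage points.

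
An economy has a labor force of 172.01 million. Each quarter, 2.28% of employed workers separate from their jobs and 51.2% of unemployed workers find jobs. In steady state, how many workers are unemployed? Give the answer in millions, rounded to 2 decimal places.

Steady-state unemployment rate u* = s/(s+f) = 2.28/(2.28+51.2) = 0.042633.
Unemployed = u* × labor force = 0.042633 × 172.01 ≈ 7.33 million.

About 7.33 million are unemployed in steady state.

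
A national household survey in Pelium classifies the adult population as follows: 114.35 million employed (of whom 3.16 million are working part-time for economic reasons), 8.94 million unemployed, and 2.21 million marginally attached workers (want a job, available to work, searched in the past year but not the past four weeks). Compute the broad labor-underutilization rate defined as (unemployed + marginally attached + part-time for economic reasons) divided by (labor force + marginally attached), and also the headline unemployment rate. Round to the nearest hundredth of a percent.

Broad underutilization rate ≈ 11.40%; headline unemployment rate ≈ 7.25%.

Labor force = 114.35 + 8.94 = 123.29 million.
Numerator = 8.94 + 2.21 + 3.16 = 14.31 million.
Denominator = 123.29 + 2.21 = 125.50 million.
Broad rate = 14.31 / 125.50 = 11.40%.
Headline unemployment rate = 8.94 / 123.29 = 7.25%.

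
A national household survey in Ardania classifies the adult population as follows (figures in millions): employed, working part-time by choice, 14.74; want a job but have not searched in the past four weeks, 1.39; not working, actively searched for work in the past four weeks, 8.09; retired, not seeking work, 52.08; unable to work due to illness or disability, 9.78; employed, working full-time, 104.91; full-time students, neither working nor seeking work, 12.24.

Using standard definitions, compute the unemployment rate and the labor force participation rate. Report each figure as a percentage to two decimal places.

Unemployment rate ≈ 6.33%; labor force participation rate ≈ 62.85%.

Employed = 14.74 + 104.91 = 119.65 million.
Unemployed = 8.09 million.
Labor force = 119.65 + 8.09 = 127.74 million.
Not in labor force = 1.39 + 52.08 + 9.78 + 12.24 = 75.49 million (those not working and not actively searching are outside the labor force — including those who want a job but have given up searching).
Civilian working-age population = 127.74 + 75.49 = 203.23 million.
Unemployment rate = 8.09 / 127.74 = 6.33%.
Labor force participation rate = 127.74 / 203.23 = 62.85%.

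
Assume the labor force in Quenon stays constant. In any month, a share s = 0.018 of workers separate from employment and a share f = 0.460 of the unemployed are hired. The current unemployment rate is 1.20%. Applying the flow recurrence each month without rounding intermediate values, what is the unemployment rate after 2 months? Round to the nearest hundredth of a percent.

With a fixed labor force, u_{t+1} = u_t + s·(1−u_t) − f·u_t = u_t·(1−s−f) + s.
Here 1−s−f = 0.522 and s = 0.018.
u_1 = 0.012000 × 0.522 + 0.018 = 0.024264.
u_2 = 0.024264 × 0.522 + 0.018 = 0.030666.

Unemployment rate after two months ≈ 3.07%.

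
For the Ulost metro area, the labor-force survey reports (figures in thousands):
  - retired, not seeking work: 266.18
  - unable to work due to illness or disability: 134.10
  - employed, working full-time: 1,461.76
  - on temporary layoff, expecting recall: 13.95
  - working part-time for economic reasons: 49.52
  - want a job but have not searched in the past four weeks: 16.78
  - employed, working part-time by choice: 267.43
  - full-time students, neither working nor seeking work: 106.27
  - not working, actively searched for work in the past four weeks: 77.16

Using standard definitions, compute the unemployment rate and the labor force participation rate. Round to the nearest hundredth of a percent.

Unemployment rate ≈ 4.87%; labor force participation rate ≈ 78.13%.

Employed = 1,461.76 + 49.52 + 267.43 = 1,778.71 thousand (anyone who worked, including part-time for economic reasons, counts as employed).
Unemployed = 13.95 + 77.16 = 91.11 thousand (jobless and actively searching, or on temporary layoff).
Labor force = 1,778.71 + 91.11 = 1,869.82 thousand.
Not in labor force = 266.18 + 134.10 + 16.78 + 106.27 = 523.33 thousand (those not working and not actively searching are outside the labor force — including those who want a job but have given up searching).
Civilian working-age population = 1,869.82 + 523.33 = 2,393.15 thousand.
Unemployment rate = 91.11 / 1,869.82 = 4.87%.
Labor force participation rate = 1,869.82 / 2,393.15 = 78.13%.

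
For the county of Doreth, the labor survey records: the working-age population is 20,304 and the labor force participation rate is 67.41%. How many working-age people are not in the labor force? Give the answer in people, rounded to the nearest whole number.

About 6,617 are not in the labor force.

Share not in the labor force = 1 − 0.6741 = 0.3259.
Not in labor force = 0.3259 × 20,304 ≈ 6,617.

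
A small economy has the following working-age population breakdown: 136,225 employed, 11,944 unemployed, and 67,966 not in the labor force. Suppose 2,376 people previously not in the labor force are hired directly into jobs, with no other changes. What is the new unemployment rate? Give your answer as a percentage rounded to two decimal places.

New unemployment rate ≈ 7.93%.

Initially, labor force = 136,225 + 11,944 = 148,169, so u = 11,944/148,169 = 8.06%.
After the change, employed and labor force both rise by 2,376; unemployed unchanged → E = 138,601, U = 11,944, labor force = 150,545.
New unemployment rate = 11,944 / 150,545 = 7.93%.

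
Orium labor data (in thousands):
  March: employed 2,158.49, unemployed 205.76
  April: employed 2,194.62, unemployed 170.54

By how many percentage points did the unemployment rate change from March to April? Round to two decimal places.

The unemployment rate changed by −1.49 percentage points.

March: labor force = 2,158.49 + 205.76 = 2,364.25; u = 205.76/2,364.25 = 8.70%.
April: labor force = 2,194.62 + 170.54 = 2,365.16; u = 170.54/2,365.16 = 7.21%.
Change = 7.21% − 8.70% = −1.49 pp.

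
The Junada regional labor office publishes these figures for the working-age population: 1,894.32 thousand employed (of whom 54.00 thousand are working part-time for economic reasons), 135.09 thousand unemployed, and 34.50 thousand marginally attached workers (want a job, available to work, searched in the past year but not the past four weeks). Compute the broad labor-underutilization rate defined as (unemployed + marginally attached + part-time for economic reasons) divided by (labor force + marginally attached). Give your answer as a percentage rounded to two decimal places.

Labor force = 1,894.32 + 135.09 = 2,029.41 thousand.
Numerator = 135.09 + 34.50 + 54.00 = 223.59 thousand.
Denominator = 2,029.41 + 34.50 = 2,063.91 thousand.
Broad rate = 223.59 / 2,063.91 = 10.83%.

Broad underutilization rate ≈ 10.83%.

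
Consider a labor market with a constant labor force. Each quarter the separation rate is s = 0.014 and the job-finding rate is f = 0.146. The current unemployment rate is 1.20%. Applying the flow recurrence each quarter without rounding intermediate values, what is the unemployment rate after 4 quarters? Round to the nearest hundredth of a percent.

Unemployment rate after four quarters ≈ 4.99%.

With a fixed labor force, u_{t+1} = u_t + s·(1−u_t) − f·u_t = u_t·(1−s−f) + s.
Here 1−s−f = 0.840 and s = 0.014.
u_1 = 0.012000 × 0.840 + 0.014 = 0.024080.
u_2 = 0.024080 × 0.840 + 0.014 = 0.034227.
u_3 = 0.034227 × 0.840 + 0.014 = 0.042751.
u_4 = 0.042751 × 0.840 + 0.014 = 0.049911.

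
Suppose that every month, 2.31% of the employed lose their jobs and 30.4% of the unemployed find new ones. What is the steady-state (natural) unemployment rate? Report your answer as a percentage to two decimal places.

Steady-state unemployment rate ≈ 7.06%.

At steady state the flows balance: s·E = f·U, so U/(E+U) = s/(s+f).
u* = 2.31 / (2.31 + 30.4) = 2.31 / 32.71 = 7.06%.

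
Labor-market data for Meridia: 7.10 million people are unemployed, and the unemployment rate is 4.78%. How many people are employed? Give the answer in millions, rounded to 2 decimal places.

About 141.44 million are employed.

Labor force = U / u = 7.10 / 0.0478 ≈ 148.54 million.
Employed = labor force − unemployed = 148.54 − 7.10 = 141.44 million.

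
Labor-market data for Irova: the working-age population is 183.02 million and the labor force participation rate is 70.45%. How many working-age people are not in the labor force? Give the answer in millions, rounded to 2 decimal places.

Share not in the labor force = 1 − 0.7045 = 0.2955.
Not in labor force = 0.2955 × 183.02 ≈ 54.08 million.

About 54.08 million are not in the labor force.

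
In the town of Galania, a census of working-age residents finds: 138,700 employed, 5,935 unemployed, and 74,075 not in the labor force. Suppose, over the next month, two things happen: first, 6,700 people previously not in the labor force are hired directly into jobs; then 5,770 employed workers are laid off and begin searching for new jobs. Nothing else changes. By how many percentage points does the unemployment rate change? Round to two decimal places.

The unemployment rate changes by +3.63 percentage points.

Initially, labor force = 138,700 + 5,935 = 144,635, so u = 5,935/144,635 = 4.10%.
After the first change, employed and labor force both rise by 6,700; unemployed unchanged → E = 145,400, U = 5,935, labor force = 151,335.
After the second change, employed falls and unemployed rises by 5,770; labor force unchanged → E = 139,630, U = 11,705, labor force = 151,335.
New unemployment rate = 11,705 / 151,335 = 7.73%.
Change = 7.73% − 4.10% = +3.63 percentage points.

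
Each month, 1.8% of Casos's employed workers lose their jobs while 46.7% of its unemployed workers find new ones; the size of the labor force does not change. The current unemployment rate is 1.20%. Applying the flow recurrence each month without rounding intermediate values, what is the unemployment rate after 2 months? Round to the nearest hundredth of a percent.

Unemployment rate after two months ≈ 3.05%.

With a fixed labor force, u_{t+1} = u_t + s·(1−u_t) − f·u_t = u_t·(1−s−f) + s.
Here 1−s−f = 0.515 and s = 0.018.
u_1 = 0.012000 × 0.515 + 0.018 = 0.024180.
u_2 = 0.024180 × 0.515 + 0.018 = 0.030453.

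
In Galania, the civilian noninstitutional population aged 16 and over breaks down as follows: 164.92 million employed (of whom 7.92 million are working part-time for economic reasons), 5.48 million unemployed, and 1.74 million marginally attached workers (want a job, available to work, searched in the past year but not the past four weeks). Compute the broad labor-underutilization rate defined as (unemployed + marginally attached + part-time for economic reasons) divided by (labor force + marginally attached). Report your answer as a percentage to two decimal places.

Broad underutilization rate ≈ 8.80%.

Labor force = 164.92 + 5.48 = 170.40 million.
Numerator = 5.48 + 1.74 + 7.92 = 15.14 million.
Denominator = 170.40 + 1.74 = 172.14 million.
Broad rate = 15.14 / 172.14 = 8.80%.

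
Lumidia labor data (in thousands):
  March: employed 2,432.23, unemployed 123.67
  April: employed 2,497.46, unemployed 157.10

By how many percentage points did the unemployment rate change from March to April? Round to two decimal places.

March: labor force = 2,432.23 + 123.67 = 2,555.90; u = 123.67/2,555.90 = 4.84%.
April: labor force = 2,497.46 + 157.10 = 2,654.56; u = 157.10/2,654.56 = 5.92%.
Change = 5.92% − 4.84% = +1.08 pp.

The unemployment rate changed by +1.08 percentage points.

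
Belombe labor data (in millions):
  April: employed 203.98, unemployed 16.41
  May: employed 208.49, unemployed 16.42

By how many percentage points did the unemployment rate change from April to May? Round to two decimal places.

The unemployment rate changed by −0.15 percentage points.

April: labor force = 203.98 + 16.41 = 220.39; u = 16.41/220.39 = 7.45%.
May: labor force = 208.49 + 16.42 = 224.91; u = 16.42/224.91 = 7.30%.
Change = 7.30% − 7.45% = −0.15 pp.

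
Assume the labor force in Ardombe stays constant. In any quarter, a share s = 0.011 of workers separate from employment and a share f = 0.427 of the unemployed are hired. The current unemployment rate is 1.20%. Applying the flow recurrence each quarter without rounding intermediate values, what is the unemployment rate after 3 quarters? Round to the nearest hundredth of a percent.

Unemployment rate after three quarters ≈ 2.28%.

With a fixed labor force, u_{t+1} = u_t + s·(1−u_t) − f·u_t = u_t·(1−s−f) + s.
Here 1−s−f = 0.562 and s = 0.011.
u_1 = 0.012000 × 0.562 + 0.011 = 0.017744.
u_2 = 0.017744 × 0.562 + 0.011 = 0.020972.
u_3 = 0.020972 × 0.562 + 0.011 = 0.022786.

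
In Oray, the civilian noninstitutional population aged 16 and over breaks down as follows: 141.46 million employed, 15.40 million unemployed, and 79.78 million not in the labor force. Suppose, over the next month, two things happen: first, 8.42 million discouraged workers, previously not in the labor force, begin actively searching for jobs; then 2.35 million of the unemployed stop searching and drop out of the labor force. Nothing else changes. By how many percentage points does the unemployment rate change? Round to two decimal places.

Initially, labor force = 141.46 + 15.40 = 156.86 million, so u = 15.40/156.86 = 9.82%.
After the first change, unemployed and labor force both rise by 8.42 → E = 141.46, U = 23.82, labor force = 165.28 million.
After the second change, unemployed and labor force both fall by 2.35 → E = 141.46, U = 21.47, labor force = 162.93 million.
New unemployment rate = 21.47 / 162.93 = 13.18%.
Change = 13.18% − 9.82% = +3.36 percentage points.

The unemployment rate changes by +3.36 percentage points.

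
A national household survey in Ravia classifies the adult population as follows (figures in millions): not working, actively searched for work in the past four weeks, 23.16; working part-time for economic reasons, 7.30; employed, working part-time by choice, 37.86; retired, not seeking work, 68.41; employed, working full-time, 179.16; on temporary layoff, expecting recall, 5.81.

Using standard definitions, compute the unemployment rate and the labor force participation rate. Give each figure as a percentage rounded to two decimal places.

Unemployment rate ≈ 11.44%; labor force participation rate ≈ 78.73%.

Employed = 7.30 + 37.86 + 179.16 = 224.32 million (anyone who worked, including part-time for economic reasons, counts as employed).
Unemployed = 23.16 + 5.81 = 28.97 million (jobless and actively searching, or on temporary layoff).
Labor force = 224.32 + 28.97 = 253.29 million.
Not in labor force = 68.41 million (those not working and not actively searching are outside the labor force).
Civilian working-age population = 253.29 + 68.41 = 321.70 million.
Unemployment rate = 28.97 / 253.29 = 11.44%.
Labor force participation rate = 253.29 / 321.70 = 78.73%.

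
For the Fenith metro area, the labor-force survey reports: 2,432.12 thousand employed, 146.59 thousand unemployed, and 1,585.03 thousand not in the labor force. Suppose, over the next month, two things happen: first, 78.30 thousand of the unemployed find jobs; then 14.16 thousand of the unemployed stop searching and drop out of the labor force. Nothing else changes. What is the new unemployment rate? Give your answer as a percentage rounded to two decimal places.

New unemployment rate ≈ 2.11%.

Initially, labor force = 2,432.12 + 146.59 = 2,578.71 thousand, so u = 146.59/2,578.71 = 5.68%.
After the first change, unemployed falls and employed rises by 78.30; labor force unchanged → E = 2,510.42, U = 68.29, labor force = 2,578.71 thousand.
After the second change, unemployed and labor force both fall by 14.16 → E = 2,510.42, U = 54.13, labor force = 2,564.55 thousand.
New unemployment rate = 54.13 / 2,564.55 = 2.11%.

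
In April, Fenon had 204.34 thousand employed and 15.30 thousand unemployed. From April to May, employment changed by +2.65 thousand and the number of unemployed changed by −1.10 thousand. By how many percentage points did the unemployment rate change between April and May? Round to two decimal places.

April: labor force = 204.34 + 15.30 = 219.64; u = 15.30/219.64 = 6.97%.
May: labor force = 206.99 + 14.20 = 221.19; u = 14.20/221.19 = 6.42%.
Change = 6.42% − 6.97% = −0.55 pp.

The unemployment rate changed by −0.55 percentage points.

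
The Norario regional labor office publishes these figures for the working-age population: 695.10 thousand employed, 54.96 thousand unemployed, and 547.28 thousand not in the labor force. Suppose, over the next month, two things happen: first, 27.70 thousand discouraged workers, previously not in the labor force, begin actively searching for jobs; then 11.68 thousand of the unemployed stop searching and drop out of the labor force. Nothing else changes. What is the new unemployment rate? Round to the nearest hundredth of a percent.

New unemployment rate ≈ 9.27%.

Initially, labor force = 695.10 + 54.96 = 750.06 thousand, so u = 54.96/750.06 = 7.33%.
After the first change, unemployed and labor force both rise by 27.70 → E = 695.10, U = 82.66, labor force = 777.76 thousand.
After the second change, unemployed and labor force both fall by 11.68 → E = 695.10, U = 70.98, labor force = 766.08 thousand.
New unemployment rate = 70.98 / 766.08 = 9.27%.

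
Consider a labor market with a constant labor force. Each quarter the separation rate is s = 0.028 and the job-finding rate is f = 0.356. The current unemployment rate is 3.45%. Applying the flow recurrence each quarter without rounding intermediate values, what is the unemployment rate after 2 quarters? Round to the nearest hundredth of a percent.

Unemployment rate after two quarters ≈ 5.83%.

With a fixed labor force, u_{t+1} = u_t + s·(1−u_t) − f·u_t = u_t·(1−s−f) + s.
Here 1−s−f = 0.616 and s = 0.028.
u_1 = 0.034500 × 0.616 + 0.028 = 0.049252.
u_2 = 0.049252 × 0.616 + 0.028 = 0.058339.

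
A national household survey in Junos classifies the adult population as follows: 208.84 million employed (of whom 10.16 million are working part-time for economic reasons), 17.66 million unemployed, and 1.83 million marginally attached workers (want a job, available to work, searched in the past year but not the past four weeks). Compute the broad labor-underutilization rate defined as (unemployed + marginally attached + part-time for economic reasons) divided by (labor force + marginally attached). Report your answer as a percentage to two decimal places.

Labor force = 208.84 + 17.66 = 226.50 million.
Numerator = 17.66 + 1.83 + 10.16 = 29.65 million.
Denominator = 226.50 + 1.83 = 228.33 million.
Broad rate = 29.65 / 228.33 = 12.99%.

Broad underutilization rate ≈ 12.99%.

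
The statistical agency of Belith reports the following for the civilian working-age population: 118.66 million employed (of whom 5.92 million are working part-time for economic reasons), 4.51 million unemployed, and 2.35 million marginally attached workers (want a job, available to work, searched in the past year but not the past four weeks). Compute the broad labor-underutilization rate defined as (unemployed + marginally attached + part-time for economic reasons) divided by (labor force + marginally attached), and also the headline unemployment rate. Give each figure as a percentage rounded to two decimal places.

Labor force = 118.66 + 4.51 = 123.17 million.
Numerator = 4.51 + 2.35 + 5.92 = 12.78 million.
Denominator = 123.17 + 2.35 = 125.52 million.
Broad rate = 12.78 / 125.52 = 10.18%.
Headline unemployment rate = 4.51 / 123.17 = 3.66%.

Broad underutilization rate ≈ 10.18%; headline unemployment rate ≈ 3.66%.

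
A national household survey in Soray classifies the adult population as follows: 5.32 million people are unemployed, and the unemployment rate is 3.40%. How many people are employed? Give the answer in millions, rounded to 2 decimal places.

Labor force = U / u = 5.32 / 0.0340 ≈ 156.47 million.
Employed = labor force − unemployed = 156.47 − 5.32 = 151.15 million.

About 151.15 million are employed.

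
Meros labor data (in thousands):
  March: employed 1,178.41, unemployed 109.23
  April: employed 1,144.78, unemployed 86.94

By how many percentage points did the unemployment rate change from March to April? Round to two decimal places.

March: labor force = 1,178.41 + 109.23 = 1,287.64; u = 109.23/1,287.64 = 8.48%.
April: labor force = 1,144.78 + 86.94 = 1,231.72; u = 86.94/1,231.72 = 7.06%.
Change = 7.06% − 8.48% = −1.42 pp.

The unemployment rate changed by −1.42 percentage points.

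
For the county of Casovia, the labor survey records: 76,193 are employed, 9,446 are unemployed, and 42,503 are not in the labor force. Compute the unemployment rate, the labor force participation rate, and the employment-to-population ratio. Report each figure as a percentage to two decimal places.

Unemployment rate ≈ 11.03%; labor force participation rate ≈ 66.83%; employment-population ratio ≈ 59.46%.

Labor force = employed + unemployed = 76,193 + 9,446 = 85,639.
Working-age population = 85,639 + 42,503 = 128,142.
Unemployment rate = 9,446 / 85,639 = 11.03%.
Labor force participation rate = 85,639 / 128,142 = 66.83%.
Employment-population ratio = 76,193 / 128,142 = 59.46%.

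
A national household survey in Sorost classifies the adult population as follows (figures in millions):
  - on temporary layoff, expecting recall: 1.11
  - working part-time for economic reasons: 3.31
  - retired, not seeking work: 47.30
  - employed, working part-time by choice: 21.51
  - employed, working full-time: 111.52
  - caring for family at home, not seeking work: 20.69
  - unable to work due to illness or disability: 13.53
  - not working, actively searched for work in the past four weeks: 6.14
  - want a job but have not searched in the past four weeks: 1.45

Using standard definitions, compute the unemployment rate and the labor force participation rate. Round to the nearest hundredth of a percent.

Employed = 3.31 + 21.51 + 111.52 = 136.34 million (anyone who worked, including part-time for economic reasons, counts as employed).
Unemployed = 1.11 + 6.14 = 7.25 million (jobless and actively searching, or on temporary layoff).
Labor force = 136.34 + 7.25 = 143.59 million.
Not in labor force = 47.30 + 20.69 + 13.53 + 1.45 = 82.97 million (those not working and not actively searching are outside the labor force — including those who want a job but have given up searching).
Civilian working-age population = 143.59 + 82.97 = 226.56 million.
Unemployment rate = 7.25 / 143.59 = 5.05%.
Labor force participation rate = 143.59 / 226.56 = 63.38%.

Unemployment rate ≈ 5.05%; labor force participation rate ≈ 63.38%.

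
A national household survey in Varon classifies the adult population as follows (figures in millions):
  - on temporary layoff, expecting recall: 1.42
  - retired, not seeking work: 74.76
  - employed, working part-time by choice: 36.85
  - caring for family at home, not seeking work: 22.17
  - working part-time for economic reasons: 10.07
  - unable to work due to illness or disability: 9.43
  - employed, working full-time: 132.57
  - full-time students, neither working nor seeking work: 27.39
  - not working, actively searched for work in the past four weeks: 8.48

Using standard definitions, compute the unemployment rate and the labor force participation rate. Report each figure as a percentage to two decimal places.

Unemployment rate ≈ 5.23%; labor force participation rate ≈ 58.61%.

Employed = 36.85 + 10.07 + 132.57 = 179.49 million (anyone who worked, including part-time for economic reasons, counts as employed).
Unemployed = 1.42 + 8.48 = 9.90 million (jobless and actively searching, or on temporary layoff).
Labor force = 179.49 + 9.90 = 189.39 million.
Not in labor force = 74.76 + 22.17 + 9.43 + 27.39 = 133.75 million (those not working and not actively searching are outside the labor force).
Civilian working-age population = 189.39 + 133.75 = 323.14 million.
Unemployment rate = 9.90 / 189.39 = 5.23%.
Labor force participation rate = 189.39 / 323.14 = 58.61%.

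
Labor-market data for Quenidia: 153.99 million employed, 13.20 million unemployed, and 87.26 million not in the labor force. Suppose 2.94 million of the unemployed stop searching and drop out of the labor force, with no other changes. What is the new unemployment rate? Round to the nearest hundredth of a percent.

New unemployment rate ≈ 6.25%.

Initially, labor force = 153.99 + 13.20 = 167.19 million, so u = 13.20/167.19 = 7.90%.
After the change, unemployed and labor force both fall by 2.94 → E = 153.99, U = 10.26, labor force = 164.25 million.
New unemployment rate = 10.26 / 164.25 = 6.25%.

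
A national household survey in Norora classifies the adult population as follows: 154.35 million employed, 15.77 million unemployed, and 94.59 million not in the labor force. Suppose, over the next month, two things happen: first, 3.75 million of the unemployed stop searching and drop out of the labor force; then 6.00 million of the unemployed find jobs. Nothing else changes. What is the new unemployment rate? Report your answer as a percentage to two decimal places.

New unemployment rate ≈ 3.62%.

Initially, labor force = 154.35 + 15.77 = 170.12 million, so u = 15.77/170.12 = 9.27%.
After the first change, unemployed and labor force both fall by 3.75 → E = 154.35, U = 12.02, labor force = 166.37 million.
After the second change, unemployed falls and employed rises by 6.00; labor force unchanged → E = 160.35, U = 6.02, labor force = 166.37 million.
New unemployment rate = 6.02 / 166.37 = 3.62%.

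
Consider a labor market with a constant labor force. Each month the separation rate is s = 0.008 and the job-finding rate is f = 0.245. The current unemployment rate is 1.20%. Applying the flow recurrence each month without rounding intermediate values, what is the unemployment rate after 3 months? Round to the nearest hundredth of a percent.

With a fixed labor force, u_{t+1} = u_t + s·(1−u_t) − f·u_t = u_t·(1−s−f) + s.
Here 1−s−f = 0.747 and s = 0.008.
u_1 = 0.012000 × 0.747 + 0.008 = 0.016964.
u_2 = 0.016964 × 0.747 + 0.008 = 0.020672.
u_3 = 0.020672 × 0.747 + 0.008 = 0.023442.

Unemployment rate after three months ≈ 2.34%.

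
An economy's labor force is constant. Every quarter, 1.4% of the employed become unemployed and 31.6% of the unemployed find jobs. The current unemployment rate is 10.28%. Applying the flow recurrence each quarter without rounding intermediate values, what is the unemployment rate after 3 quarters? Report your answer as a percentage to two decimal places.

Unemployment rate after three quarters ≈ 6.06%.

With a fixed labor force, u_{t+1} = u_t + s·(1−u_t) − f·u_t = u_t·(1−s−f) + s.
Here 1−s−f = 0.670 and s = 0.014.
u_1 = 0.102800 × 0.670 + 0.014 = 0.082876.
u_2 = 0.082876 × 0.670 + 0.014 = 0.069527.
u_3 = 0.069527 × 0.670 + 0.014 = 0.060583.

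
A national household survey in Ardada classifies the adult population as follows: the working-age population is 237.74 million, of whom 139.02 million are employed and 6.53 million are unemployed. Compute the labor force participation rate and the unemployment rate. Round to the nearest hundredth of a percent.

Labor force participation rate ≈ 61.22%; unemployment rate ≈ 4.49%.

Labor force = employed + unemployed = 139.02 + 6.53 = 145.55 million.
Unemployment rate = 6.53 / 145.55 = 4.49%.
Labor force participation rate = 145.55 / 237.74 = 61.22%.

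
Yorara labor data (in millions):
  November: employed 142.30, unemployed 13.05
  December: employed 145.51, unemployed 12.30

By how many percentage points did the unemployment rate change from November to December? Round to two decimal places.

November: labor force = 142.30 + 13.05 = 155.35; u = 13.05/155.35 = 8.40%.
December: labor force = 145.51 + 12.30 = 157.81; u = 12.30/157.81 = 7.79%.
Change = 7.79% − 8.40% = −0.61 pp.

The unemployment rate changed by −0.61 percentage points.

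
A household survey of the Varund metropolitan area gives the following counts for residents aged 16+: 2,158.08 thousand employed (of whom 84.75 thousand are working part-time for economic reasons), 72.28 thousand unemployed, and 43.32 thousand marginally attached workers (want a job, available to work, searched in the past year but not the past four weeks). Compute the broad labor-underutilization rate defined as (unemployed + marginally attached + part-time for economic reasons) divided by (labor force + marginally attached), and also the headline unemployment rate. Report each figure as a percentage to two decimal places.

Broad underutilization rate ≈ 8.81%; headline unemployment rate ≈ 3.24%.

Labor force = 2,158.08 + 72.28 = 2,230.36 thousand.
Numerator = 72.28 + 43.32 + 84.75 = 200.35 thousand.
Denominator = 2,230.36 + 43.32 = 2,273.68 thousand.
Broad rate = 200.35 / 2,273.68 = 8.81%.
Headline unemployment rate = 72.28 / 2,230.36 = 3.24%.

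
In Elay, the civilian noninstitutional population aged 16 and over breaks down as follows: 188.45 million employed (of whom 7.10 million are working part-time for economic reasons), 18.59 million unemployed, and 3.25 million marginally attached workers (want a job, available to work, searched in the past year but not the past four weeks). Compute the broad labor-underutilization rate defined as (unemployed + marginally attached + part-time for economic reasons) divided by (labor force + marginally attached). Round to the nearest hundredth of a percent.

Labor force = 188.45 + 18.59 = 207.04 million.
Numerator = 18.59 + 3.25 + 7.10 = 28.94 million.
Denominator = 207.04 + 3.25 = 210.29 million.
Broad rate = 28.94 / 210.29 = 13.76%.

Broad underutilization rate ≈ 13.76%.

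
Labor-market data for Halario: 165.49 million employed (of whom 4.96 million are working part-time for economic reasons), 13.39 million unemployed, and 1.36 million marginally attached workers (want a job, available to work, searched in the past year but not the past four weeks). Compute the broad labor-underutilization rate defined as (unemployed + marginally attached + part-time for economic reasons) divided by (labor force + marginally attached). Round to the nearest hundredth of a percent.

Broad underutilization rate ≈ 10.94%.

Labor force = 165.49 + 13.39 = 178.88 million.
Numerator = 13.39 + 1.36 + 4.96 = 19.71 million.
Denominator = 178.88 + 1.36 = 180.24 million.
Broad rate = 19.71 / 180.24 = 10.94%.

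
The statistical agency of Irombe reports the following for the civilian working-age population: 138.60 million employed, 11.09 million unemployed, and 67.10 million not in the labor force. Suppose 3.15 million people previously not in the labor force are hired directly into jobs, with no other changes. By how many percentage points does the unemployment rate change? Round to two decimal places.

Initially, labor force = 138.60 + 11.09 = 149.69 million, so u = 11.09/149.69 = 7.41%.
After the change, employed and labor force both rise by 3.15; unemployed unchanged → E = 141.75, U = 11.09, labor force = 152.84 million.
New unemployment rate = 11.09 / 152.84 = 7.26%.
Change = 7.26% − 7.41% = −0.15 percentage points.

The unemployment rate changes by −0.15 percentage points.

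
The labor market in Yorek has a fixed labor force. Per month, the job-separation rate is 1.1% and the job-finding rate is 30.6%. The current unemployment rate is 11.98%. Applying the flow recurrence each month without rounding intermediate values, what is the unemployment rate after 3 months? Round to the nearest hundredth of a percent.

Unemployment rate after three months ≈ 6.18%.

With a fixed labor force, u_{t+1} = u_t + s·(1−u_t) − f·u_t = u_t·(1−s−f) + s.
Here 1−s−f = 0.683 and s = 0.011.
u_1 = 0.119800 × 0.683 + 0.011 = 0.092823.
u_2 = 0.092823 × 0.683 + 0.011 = 0.074398.
u_3 = 0.074398 × 0.683 + 0.011 = 0.061814.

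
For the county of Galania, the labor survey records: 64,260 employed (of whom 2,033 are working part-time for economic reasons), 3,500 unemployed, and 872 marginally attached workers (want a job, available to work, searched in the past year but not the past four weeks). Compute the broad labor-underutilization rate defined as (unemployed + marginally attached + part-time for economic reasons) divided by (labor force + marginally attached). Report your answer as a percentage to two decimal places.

Broad underutilization rate ≈ 9.33%.

Labor force = 64,260 + 3,500 = 67,760.
Numerator = 3,500 + 872 + 2,033 = 6,405.
Denominator = 67,760 + 872 = 68,632.
Broad rate = 6,405 / 68,632 = 9.33%.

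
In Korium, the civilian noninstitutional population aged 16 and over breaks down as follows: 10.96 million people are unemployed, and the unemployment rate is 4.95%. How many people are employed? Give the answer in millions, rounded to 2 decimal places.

About 210.45 million are employed.

Labor force = U / u = 10.96 / 0.0495 ≈ 221.41 million.
Employed = labor force − unemployed = 221.41 − 10.96 = 210.45 million.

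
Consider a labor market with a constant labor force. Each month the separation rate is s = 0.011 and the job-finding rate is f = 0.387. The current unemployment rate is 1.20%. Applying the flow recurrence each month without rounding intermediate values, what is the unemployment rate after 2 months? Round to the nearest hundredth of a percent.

With a fixed labor force, u_{t+1} = u_t + s·(1−u_t) − f·u_t = u_t·(1−s−f) + s.
Here 1−s−f = 0.602 and s = 0.011.
u_1 = 0.012000 × 0.602 + 0.011 = 0.018224.
u_2 = 0.018224 × 0.602 + 0.011 = 0.021971.

Unemployment rate after two months ≈ 2.20%.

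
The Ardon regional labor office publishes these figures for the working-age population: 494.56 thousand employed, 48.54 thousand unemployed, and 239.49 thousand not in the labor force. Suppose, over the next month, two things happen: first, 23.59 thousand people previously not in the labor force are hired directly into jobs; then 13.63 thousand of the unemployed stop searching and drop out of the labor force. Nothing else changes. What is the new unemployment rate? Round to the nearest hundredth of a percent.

Initially, labor force = 494.56 + 48.54 = 543.10 thousand, so u = 48.54/543.10 = 8.94%.
After the first change, employed and labor force both rise by 23.59; unemployed unchanged → E = 518.15, U = 48.54, labor force = 566.69 thousand.
After the second change, unemployed and labor force both fall by 13.63 → E = 518.15, U = 34.91, labor force = 553.06 thousand.
New unemployment rate = 34.91 / 553.06 = 6.31%.

New unemployment rate ≈ 6.31%.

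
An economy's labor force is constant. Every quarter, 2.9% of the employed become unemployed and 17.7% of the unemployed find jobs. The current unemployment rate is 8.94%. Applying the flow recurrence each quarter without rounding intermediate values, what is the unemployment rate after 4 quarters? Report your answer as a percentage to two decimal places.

With a fixed labor force, u_{t+1} = u_t + s·(1−u_t) − f·u_t = u_t·(1−s−f) + s.
Here 1−s−f = 0.794 and s = 0.029.
u_1 = 0.089400 × 0.794 + 0.029 = 0.099984.
u_2 = 0.099984 × 0.794 + 0.029 = 0.108387.
u_3 = 0.108387 × 0.794 + 0.029 = 0.115059.
u_4 = 0.115059 × 0.794 + 0.029 = 0.120357.

Unemployment rate after four quarters ≈ 12.04%.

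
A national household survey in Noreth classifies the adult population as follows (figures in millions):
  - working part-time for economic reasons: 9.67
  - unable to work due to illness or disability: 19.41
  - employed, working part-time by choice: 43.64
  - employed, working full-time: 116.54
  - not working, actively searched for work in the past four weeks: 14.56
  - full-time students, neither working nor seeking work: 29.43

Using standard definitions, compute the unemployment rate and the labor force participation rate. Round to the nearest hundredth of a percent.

Employed = 9.67 + 43.64 + 116.54 = 169.85 million (anyone who worked, including part-time for economic reasons, counts as employed).
Unemployed = 14.56 million.
Labor force = 169.85 + 14.56 = 184.41 million.
Not in labor force = 19.41 + 29.43 = 48.84 million (those not working and not actively searching are outside the labor force).
Civilian working-age population = 184.41 + 48.84 = 233.25 million.
Unemployment rate = 14.56 / 184.41 = 7.90%.
Labor force participation rate = 184.41 / 233.25 = 79.06%.

Unemployment rate ≈ 7.90%; labor force participation rate ≈ 79.06%.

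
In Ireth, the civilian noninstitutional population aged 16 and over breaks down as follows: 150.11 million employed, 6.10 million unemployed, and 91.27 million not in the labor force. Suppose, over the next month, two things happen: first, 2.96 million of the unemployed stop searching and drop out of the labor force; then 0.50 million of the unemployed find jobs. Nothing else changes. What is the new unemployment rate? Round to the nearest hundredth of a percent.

Initially, labor force = 150.11 + 6.10 = 156.21 million, so u = 6.10/156.21 = 3.90%.
After the first change, unemployed and labor force both fall by 2.96 → E = 150.11, U = 3.14, labor force = 153.25 million.
After the second change, unemployed falls and employed rises by 0.50; labor force unchanged → E = 150.61, U = 2.64, labor force = 153.25 million.
New unemployment rate = 2.64 / 153.25 = 1.72%.

New unemployment rate ≈ 1.72%.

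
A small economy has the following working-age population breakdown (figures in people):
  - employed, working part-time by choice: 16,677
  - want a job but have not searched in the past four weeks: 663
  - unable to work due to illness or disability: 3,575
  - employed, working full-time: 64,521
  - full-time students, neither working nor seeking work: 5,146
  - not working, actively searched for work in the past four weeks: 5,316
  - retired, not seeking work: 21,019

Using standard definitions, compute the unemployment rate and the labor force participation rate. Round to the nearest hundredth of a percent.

Employed = 16,677 + 64,521 = 81,198.
Unemployed = 5,316.
Labor force = 81,198 + 5,316 = 86,514.
Not in labor force = 663 + 3,575 + 5,146 + 21,019 = 30,403 (those not working and not actively searching are outside the labor force — including those who want a job but have given up searching).
Civilian working-age population = 86,514 + 30,403 = 116,917.
Unemployment rate = 5,316 / 86,514 = 6.14%.
Labor force participation rate = 86,514 / 116,917 = 74.00%.

Unemployment rate ≈ 6.14%; labor force participation rate ≈ 74.00%.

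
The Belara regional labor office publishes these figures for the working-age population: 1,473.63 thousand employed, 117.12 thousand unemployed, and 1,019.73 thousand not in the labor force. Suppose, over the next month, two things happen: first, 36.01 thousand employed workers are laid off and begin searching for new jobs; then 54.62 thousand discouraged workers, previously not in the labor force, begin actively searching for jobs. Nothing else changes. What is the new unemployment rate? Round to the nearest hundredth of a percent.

Initially, labor force = 1,473.63 + 117.12 = 1,590.75 thousand, so u = 117.12/1,590.75 = 7.36%.
After the first change, employed falls and unemployed rises by 36.01; labor force unchanged → E = 1,437.62, U = 153.13, labor force = 1,590.75 thousand.
After the second change, unemployed and labor force both rise by 54.62 → E = 1,437.62, U = 207.75, labor force = 1,645.37 thousand.
New unemployment rate = 207.75 / 1,645.37 = 12.63%.

New unemployment rate ≈ 12.63%.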